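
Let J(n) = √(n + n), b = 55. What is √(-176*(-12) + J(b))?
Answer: √(2112 + √110) ≈ 46.070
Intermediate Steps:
J(n) = √2*√n (J(n) = √(2*n) = √2*√n)
√(-176*(-12) + J(b)) = √(-176*(-12) + √2*√55) = √(2112 + √110)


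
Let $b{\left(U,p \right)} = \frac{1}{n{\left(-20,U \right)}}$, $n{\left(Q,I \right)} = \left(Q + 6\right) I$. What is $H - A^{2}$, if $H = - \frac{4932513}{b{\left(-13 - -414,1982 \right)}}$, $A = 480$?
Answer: $27690897582$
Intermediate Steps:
$n{\left(Q,I \right)} = I \left(6 + Q\right)$ ($n{\left(Q,I \right)} = \left(6 + Q\right) I = I \left(6 + Q\right)$)
$b{\left(U,p \right)} = - \frac{1}{14 U}$ ($b{\left(U,p \right)} = \frac{1}{U \left(6 - 20\right)} = \frac{1}{U \left(-14\right)} = \frac{1}{\left(-14\right) U} = - \frac{1}{14 U}$)
$H = 27691127982$ ($H = - \frac{4932513}{\left(- \frac{1}{14}\right) \frac{1}{-13 - -414}} = - \frac{4932513}{\left(- \frac{1}{14}\right) \frac{1}{-13 + 414}} = - \frac{4932513}{\left(- \frac{1}{14}\right) \frac{1}{401}} = - \frac{4932513}{- \frac{1}{5614}} = \left(-4932513\right) \left(-5614\right) = 27691127982$)
$H - A^{2} = 27691127982 - 480^{2} = 27691127982 - 230400 = 27690897582$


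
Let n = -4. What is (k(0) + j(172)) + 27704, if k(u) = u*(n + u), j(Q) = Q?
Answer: 27876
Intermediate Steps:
k(u) = u*(-4 + u)
(k(0) + j(172)) + 27704 = (0*(-4 + 0) + 172) + 27704 = (0*(-4) + 172) + 27704 = (0 + 172) + 27704 = 172 + 27704 = 27876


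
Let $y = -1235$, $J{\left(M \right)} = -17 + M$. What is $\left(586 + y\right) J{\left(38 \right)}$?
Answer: $-13629$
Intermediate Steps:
$\left(586 + y\right) J{\left(38 \right)} = \left(586 - 1235\right) \left(-17 + 38\right) = \left(-649\right) 21 = -13629$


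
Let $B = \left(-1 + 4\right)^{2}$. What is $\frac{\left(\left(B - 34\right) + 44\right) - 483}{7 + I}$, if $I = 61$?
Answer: $- \frac{116}{17} \approx -6.8235$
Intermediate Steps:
$B = 9$ ($B = 3^{2} = 9$)
$\frac{\left(\left(B - 34\right) + 44\right) - 483}{7 + I} = \frac{\left(\left(9 - 34\right) + 44\right) - 483}{7 + 61} = \frac{\left(-25 + 44\right) - 483}{68} = \left(19 - 483\right) \frac{1}{68} = \left(-464\right) \frac{1}{68} = - \frac{116}{17}$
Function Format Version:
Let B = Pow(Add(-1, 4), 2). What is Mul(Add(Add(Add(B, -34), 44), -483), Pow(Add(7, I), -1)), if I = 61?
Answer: Rational(-116, 17) ≈ -6.8235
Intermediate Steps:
B = 9 (B = Pow(3, 2) = 9)
Mul(Add(Add(Add(B, -34), 44), -483), Pow(Add(7, I), -1)) = Mul(Add(Add(Add(9, -34), 44), -483), Pow(Add(7, 61), -1)) = Mul(Add(Add(-25, 44), -483), Pow(68, -1)) = Mul(Add(19, -483), Rational(1, 68)) = Mul(-464, Rational(1, 68)) = Rational(-116, 17)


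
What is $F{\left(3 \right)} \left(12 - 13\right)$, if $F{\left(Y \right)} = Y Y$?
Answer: $-9$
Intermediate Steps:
$F{\left(Y \right)} = Y^{2}$
$F{\left(3 \right)} \left(12 - 13\right) = 3^{2} \left(12 - 13\right) = 9 \left(-1\right) = -9$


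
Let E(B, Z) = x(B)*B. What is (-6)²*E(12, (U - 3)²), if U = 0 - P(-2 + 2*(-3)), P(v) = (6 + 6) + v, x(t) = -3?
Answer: -1296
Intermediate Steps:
P(v) = 12 + v
U = -4 (U = 0 - (12 + (-2 + 2*(-3))) = 0 - (12 + (-2 - 6)) = 0 - (12 - 8) = 0 - 1*4 = 0 - 4 = -4)
E(B, Z) = -3*B
(-6)²*E(12, (U - 3)²) = (-6)²*(-3*12) = 36*(-36) = -1296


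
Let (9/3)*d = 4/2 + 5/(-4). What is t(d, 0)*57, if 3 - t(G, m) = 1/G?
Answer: -57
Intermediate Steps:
d = 1/4 (d = (4/2 + 5/(-4))/3 = (4*(1/2) + 5*(-1/4))/3 = (2 - 5/4)/3 = (1/3)*(3/4) = 1/4 ≈ 0.25000)
t(G, m) = 3 - 1/G
t(d, 0)*57 = (3 - 1/1/4)*57 = (3 - 1*4)*57 = (3 - 4)*57 = -1*57 = -57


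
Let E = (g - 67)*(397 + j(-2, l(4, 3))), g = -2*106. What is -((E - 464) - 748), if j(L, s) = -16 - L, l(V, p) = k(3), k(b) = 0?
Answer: 108069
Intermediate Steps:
l(V, p) = 0
g = -212
E = -106857 (E = (-212 - 67)*(397 + (-16 - 1*(-2))) = -279*(397 + (-16 + 2)) = -279*(397 - 14) = -279*383 = -106857)
-((E - 464) - 748) = -((-106857 - 464) - 748) = -(-107321 - 748) = -1*(-108069) = 108069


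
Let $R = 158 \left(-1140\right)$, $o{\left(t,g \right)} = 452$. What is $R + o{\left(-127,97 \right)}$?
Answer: $-179668$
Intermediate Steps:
$R = -180120$
$R + o{\left(-127,97 \right)} = -180120 + 452 = -179668$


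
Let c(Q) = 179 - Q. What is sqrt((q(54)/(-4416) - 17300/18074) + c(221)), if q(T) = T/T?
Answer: I*sqrt(1068968070122253)/4988424 ≈ 6.5542*I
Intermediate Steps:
q(T) = 1
sqrt((q(54)/(-4416) - 17300/18074) + c(221)) = sqrt((1/(-4416) - 17300/18074) + (179 - 1*221)) = sqrt((1*(-1/4416) - 17300*1/18074) + (179 - 221)) = sqrt((-1/4416 - 8650/9037) - 42) = sqrt(-38207437/39907392 - 42) = sqrt(-1714317901/39907392) = I*sqrt(1068968070122253)/4988424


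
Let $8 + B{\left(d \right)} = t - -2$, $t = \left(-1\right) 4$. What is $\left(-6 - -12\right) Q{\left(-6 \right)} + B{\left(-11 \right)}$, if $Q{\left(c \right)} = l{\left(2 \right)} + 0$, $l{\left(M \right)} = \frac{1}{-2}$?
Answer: $-13$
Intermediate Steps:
$t = -4$
$l{\left(M \right)} = - \frac{1}{2}$
$Q{\left(c \right)} = - \frac{1}{2}$ ($Q{\left(c \right)} = - \frac{1}{2} + 0 = - \frac{1}{2}$)
$B{\left(d \right)} = -10$ ($B{\left(d \right)} = -8 - 2 = -10$)
$\left(-6 - -12\right) Q{\left(-6 \right)} + B{\left(-11 \right)} = \left(-6 - -12\right) \left(- \frac{1}{2}\right) - 10 = \left(-6 + 12\right) \left(- \frac{1}{2}\right) - 10 = 6 \left(- \frac{1}{2}\right) - 10 = -3 - 10 = -13$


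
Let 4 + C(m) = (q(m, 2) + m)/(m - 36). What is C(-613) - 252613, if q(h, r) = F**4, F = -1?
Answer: -163947821/649 ≈ -2.5262e+5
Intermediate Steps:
q(h, r) = 1 (q(h, r) = (-1)**4 = 1)
C(m) = -4 + (1 + m)/(-36 + m) (C(m) = -4 + (1 + m)/(m - 36) = -4 + (1 + m)/(-36 + m))
C(-613) - 252613 = (145 - 3*(-613))/(-36 - 613) - 252613 = (145 + 1839)/(-649) - 252613 = -1/649*1984 - 252613 = -1984/649 - 252613 = -163947821/649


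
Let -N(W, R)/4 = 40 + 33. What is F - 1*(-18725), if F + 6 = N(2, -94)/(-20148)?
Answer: 1291612/69 ≈ 18719.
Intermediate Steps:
N(W, R) = -292 (N(W, R) = -4*(40 + 33) = -4*73 = -292)
F = -413/69 (F = -6 - 292/(-20148) = -6 - 292*(-1/20148) = -6 + 1/69 = -413/69 ≈ -5.9855)
F - 1*(-18725) = -413/69 - 1*(-18725) = -413/69 + 18725 = 1291612/69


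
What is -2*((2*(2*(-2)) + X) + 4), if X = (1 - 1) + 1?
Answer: 6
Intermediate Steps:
X = 1 (X = 0 + 1 = 1)
-2*((2*(2*(-2)) + X) + 4) = -2*((2*(2*(-2)) + 1) + 4) = -2*((2*(-4) + 1) + 4) = -2*((-8 + 1) + 4) = -2*(-7 + 4) = -2*(-3) = 6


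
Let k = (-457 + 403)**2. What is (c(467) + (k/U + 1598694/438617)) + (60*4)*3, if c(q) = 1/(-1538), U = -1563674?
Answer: 381664689674093107/527421725121802 ≈ 723.64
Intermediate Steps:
k = 2916 (k = (-54)**2 = 2916)
c(q) = -1/1538
(c(467) + (k/U + 1598694/438617)) + (60*4)*3 = (-1/1538 + (2916/(-1563674) + 1598694/438617)) + (60*4)*3 = (-1/1538 + (2916*(-1/1563674) + 1598694*(1/438617))) + 240*3 = (-1/1538 + (-1458/781837 + 1598694/438617)) + 720 = (-1/1538 + 1249278617292/342926999429) + 720 = 1921047586395667/527421725121802 + 720 = 381664689674093107/527421725121802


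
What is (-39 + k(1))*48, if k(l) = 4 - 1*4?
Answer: -1872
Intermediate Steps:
k(l) = 0 (k(l) = 4 - 4 = 0)
(-39 + k(1))*48 = (-39 + 0)*48 = -39*48 = -1872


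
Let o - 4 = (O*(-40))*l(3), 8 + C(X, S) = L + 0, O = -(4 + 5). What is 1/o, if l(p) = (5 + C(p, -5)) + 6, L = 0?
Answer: 1/1084 ≈ 0.00092251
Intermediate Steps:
O = -9 (O = -1*9 = -9)
C(X, S) = -8 (C(X, S) = -8 + (0 + 0) = -8 + 0 = -8)
l(p) = 3 (l(p) = (5 - 8) + 6 = -3 + 6 = 3)
o = 1084 (o = 4 - 9*(-40)*3 = 4 + 360*3 = 4 + 1080 = 1084)
1/o = 1/1084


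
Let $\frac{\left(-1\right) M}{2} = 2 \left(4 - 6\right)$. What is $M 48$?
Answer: $384$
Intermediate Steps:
$M = 8$ ($M = - 2 \cdot 2 \left(4 - 6\right) = - 2 \cdot 2 \left(-2\right) = \left(-2\right) \left(-4\right) = 8$)
$M 48 = 8 \cdot 48 = 384$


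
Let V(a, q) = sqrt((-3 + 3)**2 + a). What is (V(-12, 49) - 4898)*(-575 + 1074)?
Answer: -2444102 + 998*I*sqrt(3) ≈ -2.4441e+6 + 1728.6*I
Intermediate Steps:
V(a, q) = sqrt(a) (V(a, q) = sqrt(0**2 + a) = sqrt(0 + a) = sqrt(a))
(V(-12, 49) - 4898)*(-575 + 1074) = (sqrt(-12) - 4898)*(-575 + 1074) = (2*I*sqrt(3) - 4898)*499 = (-4898 + 2*I*sqrt(3))*499 = -2444102 + 998*I*sqrt(3)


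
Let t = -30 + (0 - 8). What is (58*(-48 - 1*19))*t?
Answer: 147668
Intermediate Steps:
t = -38 (t = -30 - 8 = -38)
(58*(-48 - 1*19))*t = (58*(-48 - 1*19))*(-38) = (58*(-48 - 19))*(-38) = (58*(-67))*(-38) = -3886*(-38) = 147668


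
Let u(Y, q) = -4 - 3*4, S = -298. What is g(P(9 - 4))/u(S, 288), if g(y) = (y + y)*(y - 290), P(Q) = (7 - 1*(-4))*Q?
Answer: 12925/8 ≈ 1615.6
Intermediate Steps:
P(Q) = 11*Q (P(Q) = (7 + 4)*Q = 11*Q)
g(y) = 2*y*(-290 + y) (g(y) = (2*y)*(-290 + y) = 2*y*(-290 + y))
u(Y, q) = -16 (u(Y, q) = -4 - 12 = -16)
g(P(9 - 4))/u(S, 288) = (2*(11*(9 - 4))*(-290 + 11*(9 - 4)))/(-16) = (2*(11*5)*(-290 + 11*5))*(-1/16) = (2*55*(-290 + 55))*(-1/16) = (2*55*(-235))*(-1/16) = -25850*(-1/16) = 12925/8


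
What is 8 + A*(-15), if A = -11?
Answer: 173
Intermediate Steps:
8 + A*(-15) = 8 - 11*(-15) = 8 + 165 = 173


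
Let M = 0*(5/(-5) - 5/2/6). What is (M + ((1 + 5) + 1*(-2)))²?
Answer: 16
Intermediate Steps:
M = 0 (M = 0*(5*(-⅕) - 5*½*(⅙)) = 0*(-1 - 5/2*⅙) = 0*(-1 - 5/12) = 0*(-17/12) = 0)
(M + ((1 + 5) + 1*(-2)))² = (0 + ((1 + 5) + 1*(-2)))² = (0 + (6 - 2))² = (0 + 4)² = 4² = 16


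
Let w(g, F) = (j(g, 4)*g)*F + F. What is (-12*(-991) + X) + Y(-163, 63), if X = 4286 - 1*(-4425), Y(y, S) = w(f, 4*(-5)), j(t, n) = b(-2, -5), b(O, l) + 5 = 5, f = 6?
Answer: 20583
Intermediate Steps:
b(O, l) = 0 (b(O, l) = -5 + 5 = 0)
j(t, n) = 0
w(g, F) = F (w(g, F) = (0*g)*F + F = 0*F + F = 0 + F = F)
Y(y, S) = -20 (Y(y, S) = 4*(-5) = -20)
X = 8711 (X = 4286 + 4425 = 8711)
(-12*(-991) + X) + Y(-163, 63) = (-12*(-991) + 8711) - 20 = (11892 + 8711) - 20 = 20603 - 20 = 20583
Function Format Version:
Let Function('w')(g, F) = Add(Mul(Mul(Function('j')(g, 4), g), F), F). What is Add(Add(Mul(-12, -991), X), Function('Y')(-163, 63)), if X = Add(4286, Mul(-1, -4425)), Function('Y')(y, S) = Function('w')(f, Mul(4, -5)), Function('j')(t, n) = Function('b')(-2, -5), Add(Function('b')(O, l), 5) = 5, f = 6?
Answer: 20583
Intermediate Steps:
Function('b')(O, l) = 0 (Function('b')(O, l) = Add(-5, 5) = 0)
Function('j')(t, n) = 0
Function('w')(g, F) = F (Function('w')(g, F) = Add(Mul(Mul(0, g), F), F) = Add(Mul(0, F), F) = Add(0, F) = F)
Function('Y')(y, S) = -20 (Function('Y')(y, S) = Mul(4, -5) = -20)
X = 8711 (X = Add(4286, 4425) = 8711)
Add(Add(Mul(-12, -991), X), Function('Y')(-163, 63)) = Add(Add(Mul(-12, -991), 8711), -20) = Add(Add(11892, 8711), -20) = Add(20603, -20) = 20583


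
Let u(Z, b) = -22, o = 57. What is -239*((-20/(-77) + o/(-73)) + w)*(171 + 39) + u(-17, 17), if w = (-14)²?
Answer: -7878320456/803 ≈ -9.8111e+6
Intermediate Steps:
w = 196
-239*((-20/(-77) + o/(-73)) + w)*(171 + 39) + u(-17, 17) = -239*((-20/(-77) + 57/(-73)) + 196)*(171 + 39) - 22 = -239*((-20*(-1/77) + 57*(-1/73)) + 196)*210 - 22 = -239*((20/77 - 57/73) + 196)*210 - 22 = -239*(-2929/5621 + 196)*210 - 22 = -262610093*210/5621 - 22 = -239*32963610/803 - 22 = -7878302790/803 - 22 = -7878320456/803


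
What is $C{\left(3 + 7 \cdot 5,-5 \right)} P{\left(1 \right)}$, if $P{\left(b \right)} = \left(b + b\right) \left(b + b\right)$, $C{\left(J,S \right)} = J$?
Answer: $152$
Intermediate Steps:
$P{\left(b \right)} = 4 b^{2}$ ($P{\left(b \right)} = 2 b 2 b = 4 b^{2}$)
$C{\left(3 + 7 \cdot 5,-5 \right)} P{\left(1 \right)} = \left(3 + 7 \cdot 5\right) 4 \cdot 1^{2} = \left(3 + 35\right) 4 \cdot 1 = 38 \cdot 4 = 152$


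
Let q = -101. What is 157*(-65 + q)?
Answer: -26062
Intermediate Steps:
157*(-65 + q) = 157*(-65 - 101) = 157*(-166) = -26062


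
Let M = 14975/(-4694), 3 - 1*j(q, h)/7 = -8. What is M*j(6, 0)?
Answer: -1153075/4694 ≈ -245.65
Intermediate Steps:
j(q, h) = 77 (j(q, h) = 21 - 7*(-8) = 21 + 56 = 77)
M = -14975/4694 (M = 14975*(-1/4694) = -14975/4694 ≈ -3.1902)
M*j(6, 0) = -14975/4694*77 = -1153075/4694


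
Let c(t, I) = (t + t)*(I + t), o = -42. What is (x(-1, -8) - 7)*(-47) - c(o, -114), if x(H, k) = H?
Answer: -12728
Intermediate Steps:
c(t, I) = 2*t*(I + t) (c(t, I) = (2*t)*(I + t) = 2*t*(I + t))
(x(-1, -8) - 7)*(-47) - c(o, -114) = (-1 - 7)*(-47) - 2*(-42)*(-114 - 42) = -8*(-47) - 2*(-42)*(-156) = 376 - 1*13104 = 376 - 13104 = -12728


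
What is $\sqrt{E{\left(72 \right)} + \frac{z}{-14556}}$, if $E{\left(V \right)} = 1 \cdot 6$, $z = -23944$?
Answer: $\frac{2 \sqrt{25309245}}{3639} \approx 2.765$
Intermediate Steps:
$E{\left(V \right)} = 6$
$\sqrt{E{\left(72 \right)} + \frac{z}{-14556}} = \sqrt{6 - \frac{23944}{-14556}} = \sqrt{6 - - \frac{5986}{3639}} = \sqrt{6 + \frac{5986}{3639}} = \sqrt{\frac{27820}{3639}} = \frac{2 \sqrt{25309245}}{3639}$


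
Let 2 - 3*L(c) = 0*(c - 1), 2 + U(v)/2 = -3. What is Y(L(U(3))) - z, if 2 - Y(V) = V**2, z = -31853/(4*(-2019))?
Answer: -57871/24228 ≈ -2.3886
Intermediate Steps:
z = 31853/8076 (z = -31853/(-8076) = -31853*(-1/8076) = 31853/8076 ≈ 3.9442)
U(v) = -10 (U(v) = -4 + 2*(-3) = -4 - 6 = -10)
L(c) = 2/3 (L(c) = 2/3 - 0*(c - 1) = 2/3 - 0*(-1 + c) = 2/3 - 1/3*0 = 2/3 + 0 = 2/3)
Y(V) = 2 - V**2
Y(L(U(3))) - z = (2 - (2/3)**2) - 1*31853/8076 = (2 - 1*4/9) - 31853/8076 = (2 - 4/9) - 31853/8076 = 14/9 - 31853/8076 = -57871/24228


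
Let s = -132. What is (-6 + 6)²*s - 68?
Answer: -68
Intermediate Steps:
(-6 + 6)²*s - 68 = (-6 + 6)²*(-132) - 68 = 0²*(-132) - 68 = 0*(-132) - 68 = 0 - 68 = -68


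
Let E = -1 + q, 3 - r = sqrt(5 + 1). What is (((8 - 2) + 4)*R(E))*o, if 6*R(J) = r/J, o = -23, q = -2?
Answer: 115/3 - 115*sqrt(6)/9 ≈ 7.0343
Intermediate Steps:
r = 3 - sqrt(6) (r = 3 - sqrt(5 + 1) = 3 - sqrt(6) ≈ 0.55051)
E = -3 (E = -1 - 2 = -3)
R(J) = (3 - sqrt(6))/(6*J) (R(J) = ((3 - sqrt(6))/J)/6 = (3 - sqrt(6))/(6*J))
(((8 - 2) + 4)*R(E))*o = (((8 - 2) + 4)*((1/6)*(3 - sqrt(6))/(-3)))*(-23) = ((6 + 4)*((1/6)*(-1/3)*(3 - sqrt(6))))*(-23) = (10*(-1/6 + sqrt(6)/18))*(-23) = (-5/3 + 5*sqrt(6)/9)*(-23) = 115/3 - 115*sqrt(6)/9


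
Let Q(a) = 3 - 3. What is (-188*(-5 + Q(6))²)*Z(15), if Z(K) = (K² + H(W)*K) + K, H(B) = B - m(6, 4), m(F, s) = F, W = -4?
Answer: -423000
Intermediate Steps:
Q(a) = 0
H(B) = -6 + B (H(B) = B - 1*6 = B - 6 = -6 + B)
Z(K) = K² - 9*K (Z(K) = (K² + (-6 - 4)*K) + K = (K² - 10*K) + K = K² - 9*K)
(-188*(-5 + Q(6))²)*Z(15) = (-188*(-5 + 0)²)*(15*(-9 + 15)) = (-188*(-5)²)*(15*6) = -188*25*90 = -4700*90 = -423000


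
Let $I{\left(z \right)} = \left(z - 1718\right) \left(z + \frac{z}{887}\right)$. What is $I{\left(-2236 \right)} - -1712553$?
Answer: $\frac{9369970383}{887} \approx 1.0564 \cdot 10^{7}$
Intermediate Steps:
$I{\left(z \right)} = \frac{888 z \left(-1718 + z\right)}{887}$ ($I{\left(z \right)} = \left(-1718 + z\right) \left(z + z \frac{1}{887}\right) = \left(-1718 + z\right) \left(z + \frac{z}{887}\right) = \left(-1718 + z\right) \frac{888 z}{887} = \frac{888 z \left(-1718 + z\right)}{887}$)
$I{\left(-2236 \right)} - -1712553 = \frac{888}{887} \left(-2236\right) \left(-1718 - 2236\right) - -1712553 = \frac{888}{887} \left(-2236\right) \left(-3954\right) + 1712553 = \frac{7850935872}{887} + 1712553 = \frac{9369970383}{887}$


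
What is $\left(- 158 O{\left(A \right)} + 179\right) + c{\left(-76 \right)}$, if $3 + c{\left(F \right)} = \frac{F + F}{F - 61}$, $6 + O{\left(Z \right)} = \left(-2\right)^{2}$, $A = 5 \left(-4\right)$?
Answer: $\frac{67556}{137} \approx 493.11$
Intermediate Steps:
$A = -20$
$O{\left(Z \right)} = -2$ ($O{\left(Z \right)} = -6 + \left(-2\right)^{2} = -6 + 4 = -2$)
$c{\left(F \right)} = -3 + \frac{2 F}{-61 + F}$ ($c{\left(F \right)} = -3 + \frac{F + F}{F - 61} = -3 + \frac{2 F}{-61 + F}$)
$\left(- 158 O{\left(A \right)} + 179\right) + c{\left(-76 \right)} = \left(\left(-158\right) \left(-2\right) + 179\right) + \frac{183 - -76}{-61 - 76} = \left(316 + 179\right) + \frac{183 + 76}{-137} = 495 - \frac{259}{137} = \frac{67556}{137}$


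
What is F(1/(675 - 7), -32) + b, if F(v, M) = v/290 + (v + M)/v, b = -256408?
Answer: -53812122759/193720 ≈ -2.7778e+5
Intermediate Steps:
F(v, M) = v/290 + (M + v)/v (F(v, M) = v*(1/290) + (M + v)/v = v/290 + (M + v)/v)
F(1/(675 - 7), -32) + b = (1 + 1/(290*(675 - 7)) - 32/(1/(675 - 7))) - 256408 = (1 + (1/290)/668 - 32/(1/668)) - 256408 = (1 + (1/290)*(1/668) - 32/1/668) - 256408 = (1 + 1/193720 - 32*668) - 256408 = (1 + 1/193720 - 21376) - 256408 = -4140764999/193720 - 256408 = -53812122759/193720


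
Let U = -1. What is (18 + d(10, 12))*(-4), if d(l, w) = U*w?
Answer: -24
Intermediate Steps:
d(l, w) = -w
(18 + d(10, 12))*(-4) = (18 - 1*12)*(-4) = (18 - 12)*(-4) = 6*(-4) = -24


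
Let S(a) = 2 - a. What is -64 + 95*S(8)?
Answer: -634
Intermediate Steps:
-64 + 95*S(8) = -64 + 95*(2 - 1*8) = -64 + 95*(2 - 8) = -64 + 95*(-6) = -64 - 570 = -634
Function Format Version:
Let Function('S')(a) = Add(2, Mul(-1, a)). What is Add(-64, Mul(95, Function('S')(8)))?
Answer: -634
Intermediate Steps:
Add(-64, Mul(95, Function('S')(8))) = Add(-64, Mul(95, Add(2, Mul(-1, 8)))) = Add(-64, Mul(95, Add(2, -8))) = Add(-64, Mul(95, -6)) = Add(-64, -570) = -634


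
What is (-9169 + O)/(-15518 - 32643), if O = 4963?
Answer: 4206/48161 ≈ 0.087332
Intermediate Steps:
(-9169 + O)/(-15518 - 32643) = (-9169 + 4963)/(-15518 - 32643) = -4206/(-48161) = -4206*(-1/48161) = 4206/48161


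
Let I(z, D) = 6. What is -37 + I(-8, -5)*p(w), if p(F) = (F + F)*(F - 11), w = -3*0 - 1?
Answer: 107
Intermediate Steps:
w = -1 (w = 0 - 1 = -1)
p(F) = 2*F*(-11 + F) (p(F) = (2*F)*(-11 + F) = 2*F*(-11 + F))
-37 + I(-8, -5)*p(w) = -37 + 6*(2*(-1)*(-11 - 1)) = -37 + 6*(2*(-1)*(-12)) = -37 + 6*24 = -37 + 144 = 107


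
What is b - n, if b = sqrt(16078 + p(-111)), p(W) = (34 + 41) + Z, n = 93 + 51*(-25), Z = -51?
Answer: 1182 + sqrt(16102) ≈ 1308.9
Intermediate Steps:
n = -1182 (n = 93 - 1275 = -1182)
p(W) = 24 (p(W) = (34 + 41) - 51 = 75 - 51 = 24)
b = sqrt(16102) (b = sqrt(16078 + 24) = sqrt(16102) ≈ 126.89)
b - n = sqrt(16102) - 1*(-1182) = sqrt(16102) + 1182 = 1182 + sqrt(16102)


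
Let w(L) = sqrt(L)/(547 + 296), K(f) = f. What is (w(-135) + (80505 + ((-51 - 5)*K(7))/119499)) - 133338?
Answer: -6313491059/119499 + I*sqrt(15)/281 ≈ -52833.0 + 0.013783*I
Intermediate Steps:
w(L) = sqrt(L)/843
(w(-135) + (80505 + ((-51 - 5)*K(7))/119499)) - 133338 = (sqrt(-135)/843 + (80505 + ((-51 - 5)*7)/119499)) - 133338 = ((3*I*sqrt(15))/843 + (80505 - 56*7*(1/119499))) - 133338 = (I*sqrt(15)/281 + (80505 - 392*1/119499)) - 133338 = (I*sqrt(15)/281 + (80505 - 392/119499)) - 133338 = (I*sqrt(15)/281 + 9620266603/119499) - 133338 = (9620266603/119499 + I*sqrt(15)/281) - 133338 = -6313491059/119499 + I*sqrt(15)/281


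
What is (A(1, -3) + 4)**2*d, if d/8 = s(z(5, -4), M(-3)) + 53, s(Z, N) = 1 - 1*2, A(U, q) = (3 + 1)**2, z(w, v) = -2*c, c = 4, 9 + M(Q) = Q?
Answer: 166400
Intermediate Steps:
M(Q) = -9 + Q
z(w, v) = -8 (z(w, v) = -2*4 = -8)
A(U, q) = 16 (A(U, q) = 4**2 = 16)
s(Z, N) = -1 (s(Z, N) = 1 - 2 = -1)
d = 416 (d = 8*(-1 + 53) = 8*52 = 416)
(A(1, -3) + 4)**2*d = (16 + 4)**2*416 = 20**2*416 = 400*416 = 166400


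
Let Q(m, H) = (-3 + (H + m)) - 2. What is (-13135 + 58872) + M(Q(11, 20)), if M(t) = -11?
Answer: 45726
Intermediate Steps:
Q(m, H) = -5 + H + m (Q(m, H) = (-3 + H + m) - 2 = -5 + H + m)
(-13135 + 58872) + M(Q(11, 20)) = (-13135 + 58872) - 11 = 45737 - 11 = 45726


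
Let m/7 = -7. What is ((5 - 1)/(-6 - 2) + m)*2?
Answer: -99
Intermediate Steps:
m = -49 (m = 7*(-7) = -49)
((5 - 1)/(-6 - 2) + m)*2 = ((5 - 1)/(-6 - 2) - 49)*2 = (4/(-8) - 49)*2 = (4*(-⅛) - 49)*2 = (-½ - 49)*2 = -99/2*2 = -99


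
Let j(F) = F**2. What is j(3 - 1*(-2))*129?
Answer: 3225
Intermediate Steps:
j(3 - 1*(-2))*129 = (3 - 1*(-2))**2*129 = (3 + 2)**2*129 = 5**2*129 = 25*129 = 3225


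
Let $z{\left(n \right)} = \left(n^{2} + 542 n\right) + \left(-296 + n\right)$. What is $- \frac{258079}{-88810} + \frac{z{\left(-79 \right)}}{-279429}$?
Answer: $\frac{75396464011}{24816089490} \approx 3.0382$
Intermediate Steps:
$z{\left(n \right)} = -296 + n^{2} + 543 n$
$- \frac{258079}{-88810} + \frac{z{\left(-79 \right)}}{-279429} = - \frac{258079}{-88810} + \frac{-296 + \left(-79\right)^{2} + 543 \left(-79\right)}{-279429} = \left(-258079\right) \left(- \frac{1}{88810}\right) + \left(-296 + 6241 - 42897\right) \left(- \frac{1}{279429}\right) = \frac{258079}{88810} - - \frac{36952}{279429} = \frac{258079}{88810} + \frac{36952}{279429} = \frac{75396464011}{24816089490}$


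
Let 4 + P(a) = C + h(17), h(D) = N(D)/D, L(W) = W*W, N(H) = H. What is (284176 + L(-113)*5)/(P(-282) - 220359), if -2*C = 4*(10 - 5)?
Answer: -348021/220372 ≈ -1.5792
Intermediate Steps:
L(W) = W²
h(D) = 1 (h(D) = D/D = 1)
C = -10 (C = -2*(10 - 5) = -2*5 = -½*20 = -10)
P(a) = -13 (P(a) = -4 + (-10 + 1) = -4 - 9 = -13)
(284176 + L(-113)*5)/(P(-282) - 220359) = (284176 + (-113)²*5)/(-13 - 220359) = (284176 + 12769*5)/(-220372) = (284176 + 63845)*(-1/220372) = 348021*(-1/220372) = -348021/220372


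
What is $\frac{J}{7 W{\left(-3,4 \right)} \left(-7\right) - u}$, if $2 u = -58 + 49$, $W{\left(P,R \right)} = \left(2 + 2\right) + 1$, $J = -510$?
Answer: $\frac{1020}{481} \approx 2.1206$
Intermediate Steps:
$W{\left(P,R \right)} = 5$ ($W{\left(P,R \right)} = 4 + 1 = 5$)
$u = - \frac{9}{2}$ ($u = \frac{-58 + 49}{2} = \frac{1}{2} \left(-9\right) = - \frac{9}{2} \approx -4.5$)
$\frac{J}{7 W{\left(-3,4 \right)} \left(-7\right) - u} = - \frac{510}{7 \cdot 5 \left(-7\right) - - \frac{9}{2}} = - \frac{510}{35 \left(-7\right) + \frac{9}{2}} = - \frac{510}{-245 + \frac{9}{2}} = - \frac{510}{- \frac{481}{2}} = \left(-510\right) \left(- \frac{2}{481}\right) = \frac{1020}{481}$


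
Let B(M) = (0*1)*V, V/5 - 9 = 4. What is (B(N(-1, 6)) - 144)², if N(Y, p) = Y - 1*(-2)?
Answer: 20736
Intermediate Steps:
V = 65 (V = 45 + 5*4 = 45 + 20 = 65)
N(Y, p) = 2 + Y (N(Y, p) = Y + 2 = 2 + Y)
B(M) = 0 (B(M) = (0*1)*65 = 0*65 = 0)
(B(N(-1, 6)) - 144)² = (0 - 144)² = (-144)² = 20736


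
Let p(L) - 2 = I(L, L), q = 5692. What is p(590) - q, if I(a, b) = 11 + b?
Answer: -5089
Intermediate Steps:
p(L) = 13 + L (p(L) = 2 + (11 + L) = 13 + L)
p(590) - q = (13 + 590) - 1*5692 = 603 - 5692 = -5089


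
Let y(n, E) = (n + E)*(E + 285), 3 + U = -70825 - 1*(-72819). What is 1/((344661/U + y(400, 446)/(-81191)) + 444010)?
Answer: 14695571/6527412487445 ≈ 2.2514e-6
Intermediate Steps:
U = 1991 (U = -3 + (-70825 - 1*(-72819)) = -3 + (-70825 + 72819) = -3 + 1994 = 1991)
y(n, E) = (285 + E)*(E + n) (y(n, E) = (E + n)*(285 + E) = (285 + E)*(E + n))
1/((344661/U + y(400, 446)/(-81191)) + 444010) = 1/((344661/1991 + (446² + 285*446 + 285*400 + 446*400)/(-81191)) + 444010) = 1/((344661*(1/1991) + (198916 + 127110 + 114000 + 178400)*(-1/81191)) + 444010) = 1/((344661/1991 + 618426*(-1/81191)) + 444010) = 1/((344661/1991 - 618426/81191) + 444010) = 1/(2432007735/14695571 + 444010) = 1/(6527412487445/14695571) = 14695571/6527412487445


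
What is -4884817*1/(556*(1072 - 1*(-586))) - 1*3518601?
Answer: -3243620179465/921848 ≈ -3.5186e+6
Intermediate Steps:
-4884817*1/(556*(1072 - 1*(-586))) - 1*3518601 = -4884817*1/(556*(1072 + 586)) - 3518601 = -4884817/(1658*556) - 3518601 = -4884817/921848 - 3518601 = -3243620179465/921848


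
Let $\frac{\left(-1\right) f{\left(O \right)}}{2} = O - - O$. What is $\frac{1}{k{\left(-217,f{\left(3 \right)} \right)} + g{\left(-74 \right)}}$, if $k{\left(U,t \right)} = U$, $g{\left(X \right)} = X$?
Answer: $- \frac{1}{291} \approx -0.0034364$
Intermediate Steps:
$f{\left(O \right)} = - 4 O$ ($f{\left(O \right)} = - 2 \left(O - - O\right) = - 2 \left(O + O\right) = - 2 \cdot 2 O = - 4 O$)
$\frac{1}{k{\left(-217,f{\left(3 \right)} \right)} + g{\left(-74 \right)}} = \frac{1}{-217 - 74} = \frac{1}{-291} = - \frac{1}{291}$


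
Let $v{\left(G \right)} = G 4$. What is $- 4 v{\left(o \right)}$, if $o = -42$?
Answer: $672$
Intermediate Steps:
$v{\left(G \right)} = 4 G$
$- 4 v{\left(o \right)} = - 4 \cdot 4 \left(-42\right) = \left(-4\right) \left(-168\right) = 672$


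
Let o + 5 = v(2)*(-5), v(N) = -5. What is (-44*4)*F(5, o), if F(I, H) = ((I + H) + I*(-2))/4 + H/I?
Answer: -1364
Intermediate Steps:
o = 20 (o = -5 - 5*(-5) = -5 + 25 = 20)
F(I, H) = -I/4 + H/4 + H/I (F(I, H) = ((H + I) - 2*I)*(¼) + H/I = (H - I)*(¼) + H/I = (-I/4 + H/4) + H/I = -I/4 + H/4 + H/I)
(-44*4)*F(5, o) = (-44*4)*((20 + (¼)*5*(20 - 1*5))/5) = -176*(20 + (¼)*5*(20 - 5))/5 = -176*(20 + (¼)*5*15)/5 = -176*(20 + 75/4)/5 = -176*155/(5*4) = -176*31/4 = -1364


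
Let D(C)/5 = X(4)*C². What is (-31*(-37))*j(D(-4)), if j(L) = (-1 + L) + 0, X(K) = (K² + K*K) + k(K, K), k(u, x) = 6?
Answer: 3485733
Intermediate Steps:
X(K) = 6 + 2*K² (X(K) = (K² + K*K) + 6 = (K² + K²) + 6 = 2*K² + 6 = 6 + 2*K²)
D(C) = 190*C² (D(C) = 5*((6 + 2*4²)*C²) = 5*((6 + 2*16)*C²) = 5*((6 + 32)*C²) = 5*(38*C²) = 190*C²)
j(L) = -1 + L
(-31*(-37))*j(D(-4)) = (-31*(-37))*(-1 + 190*(-4)²) = 1147*(-1 + 190*16) = 1147*(-1 + 3040) = 1147*3039 = 3485733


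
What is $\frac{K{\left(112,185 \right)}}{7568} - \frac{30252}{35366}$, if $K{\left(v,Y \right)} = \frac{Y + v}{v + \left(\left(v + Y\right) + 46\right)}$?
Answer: $- \frac{4734565599}{5535486320} \approx -0.85531$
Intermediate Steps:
$K{\left(v,Y \right)} = \frac{Y + v}{46 + Y + 2 v}$ ($K{\left(v,Y \right)} = \frac{Y + v}{v + \left(\left(Y + v\right) + 46\right)} = \frac{Y + v}{v + \left(46 + Y + v\right)} = \frac{Y + v}{46 + Y + 2 v}$)
$\frac{K{\left(112,185 \right)}}{7568} - \frac{30252}{35366} = \frac{\frac{1}{46 + 185 + 2 \cdot 112} \left(185 + 112\right)}{7568} - \frac{30252}{35366} = \frac{1}{46 + 185 + 224} \cdot 297 \cdot \frac{1}{7568} - \frac{15126}{17683} = \frac{1}{455} \cdot 297 \cdot \frac{1}{7568} - \frac{15126}{17683} = \frac{297}{455} \cdot \frac{1}{7568} - \frac{15126}{17683} = \frac{27}{313040} - \frac{15126}{17683} = - \frac{4734565599}{5535486320}$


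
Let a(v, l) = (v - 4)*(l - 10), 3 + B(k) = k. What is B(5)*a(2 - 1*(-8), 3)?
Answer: -84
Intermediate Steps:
B(k) = -3 + k
a(v, l) = (-10 + l)*(-4 + v) (a(v, l) = (-4 + v)*(-10 + l) = (-10 + l)*(-4 + v))
B(5)*a(2 - 1*(-8), 3) = (-3 + 5)*(40 - 10*(2 - 1*(-8)) - 4*3 + 3*(2 - 1*(-8))) = 2*(40 - 10*(2 + 8) - 12 + 3*(2 + 8)) = 2*(40 - 10*10 - 12 + 3*10) = 2*(40 - 100 - 12 + 30) = 2*(-42) = -84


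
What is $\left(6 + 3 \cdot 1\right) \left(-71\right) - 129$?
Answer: $-768$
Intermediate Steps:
$\left(6 + 3 \cdot 1\right) \left(-71\right) - 129 = \left(6 + 3\right) \left(-71\right) - 129 = 9 \left(-71\right) - 129 = -639 - 129 = -768$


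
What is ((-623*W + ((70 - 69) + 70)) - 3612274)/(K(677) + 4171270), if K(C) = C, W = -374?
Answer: -3379201/4171947 ≈ -0.80998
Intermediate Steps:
((-623*W + ((70 - 69) + 70)) - 3612274)/(K(677) + 4171270) = ((-623*(-374) + ((70 - 69) + 70)) - 3612274)/(677 + 4171270) = ((233002 + (1 + 70)) - 3612274)/4171947 = ((233002 + 71) - 3612274)*(1/4171947) = (233073 - 3612274)*(1/4171947) = -3379201*1/4171947 = -3379201/4171947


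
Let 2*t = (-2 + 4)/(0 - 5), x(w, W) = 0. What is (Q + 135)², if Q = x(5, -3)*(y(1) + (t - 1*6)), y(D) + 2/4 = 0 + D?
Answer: 18225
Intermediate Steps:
t = -⅕ (t = ((-2 + 4)/(0 - 5))/2 = (2/(-5))/2 = (2*(-⅕))/2 = (½)*(-⅖) = -⅕ ≈ -0.20000)
y(D) = -½ + D (y(D) = -½ + (0 + D) = -½ + D)
Q = 0 (Q = 0*((-½ + 1) + (-⅕ - 1*6)) = 0*(½ + (-⅕ - 6)) = 0*(½ - 31/5) = 0*(-57/10) = 0)
(Q + 135)² = (0 + 135)² = 135² = 18225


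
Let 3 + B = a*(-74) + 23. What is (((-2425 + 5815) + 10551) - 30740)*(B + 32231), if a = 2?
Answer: -539298297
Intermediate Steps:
B = -128 (B = -3 + (2*(-74) + 23) = -3 + (-148 + 23) = -3 - 125 = -128)
(((-2425 + 5815) + 10551) - 30740)*(B + 32231) = (((-2425 + 5815) + 10551) - 30740)*(-128 + 32231) = ((3390 + 10551) - 30740)*32103 = (13941 - 30740)*32103 = -16799*32103 = -539298297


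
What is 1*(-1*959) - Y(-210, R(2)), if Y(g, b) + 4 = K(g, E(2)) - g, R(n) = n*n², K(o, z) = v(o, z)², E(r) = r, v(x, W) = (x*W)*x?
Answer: -7779241165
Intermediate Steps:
v(x, W) = W*x² (v(x, W) = (W*x)*x = W*x²)
K(o, z) = o⁴*z² (K(o, z) = (z*o²)² = o⁴*z²)
R(n) = n³
Y(g, b) = -4 - g + 4*g⁴ (Y(g, b) = -4 + (g⁴*2² - g) = -4 + (g⁴*4 - g) = -4 + (4*g⁴ - g) = -4 + (-g + 4*g⁴) = -4 - g + 4*g⁴)
1*(-1*959) - Y(-210, R(2)) = 1*(-1*959) - (-4 - 1*(-210) + 4*(-210)⁴) = 1*(-959) - (-4 + 210 + 4*1944810000) = -959 - (-4 + 210 + 7779240000) = -959 - 1*7779240206 = -959 - 7779240206 = -7779241165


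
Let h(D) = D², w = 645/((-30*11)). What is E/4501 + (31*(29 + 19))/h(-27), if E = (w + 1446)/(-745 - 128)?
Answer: 4763288701/2334047562 ≈ 2.0408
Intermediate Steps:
w = -43/22 (w = 645/(-330) = 645*(-1/330) = -43/22 ≈ -1.9545)
E = -31769/19206 (E = (-43/22 + 1446)/(-745 - 128) = (31769/22)/(-873) = (31769/22)*(-1/873) = -31769/19206 ≈ -1.6541)
E/4501 + (31*(29 + 19))/h(-27) = -31769/19206/4501 + (31*(29 + 19))/((-27)²) = -31769/19206*1/4501 + (31*48)/729 = -31769/86446206 + 1488*(1/729) = -31769/86446206 + 496/243 = 4763288701/2334047562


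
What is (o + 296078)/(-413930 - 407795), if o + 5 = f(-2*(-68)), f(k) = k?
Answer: -296209/821725 ≈ -0.36047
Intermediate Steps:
o = 131 (o = -5 - 2*(-68) = -5 + 136 = 131)
(o + 296078)/(-413930 - 407795) = (131 + 296078)/(-413930 - 407795) = 296209/(-821725) = 296209*(-1/821725) = -296209/821725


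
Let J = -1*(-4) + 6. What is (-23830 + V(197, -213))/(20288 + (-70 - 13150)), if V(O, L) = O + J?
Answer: -23623/7068 ≈ -3.3422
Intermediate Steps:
J = 10 (J = 4 + 6 = 10)
V(O, L) = 10 + O (V(O, L) = O + 10 = 10 + O)
(-23830 + V(197, -213))/(20288 + (-70 - 13150)) = (-23830 + (10 + 197))/(20288 + (-70 - 13150)) = (-23830 + 207)/(20288 - 13220) = -23623/7068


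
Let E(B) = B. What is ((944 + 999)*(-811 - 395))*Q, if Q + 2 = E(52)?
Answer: -117162900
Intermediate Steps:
Q = 50 (Q = -2 + 52 = 50)
((944 + 999)*(-811 - 395))*Q = ((944 + 999)*(-811 - 395))*50 = (1943*(-1206))*50 = -2343258*50 = -117162900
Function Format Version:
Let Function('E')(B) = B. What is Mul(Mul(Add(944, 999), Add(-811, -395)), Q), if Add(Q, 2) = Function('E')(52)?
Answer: -117162900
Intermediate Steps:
Q = 50 (Q = Add(-2, 52) = 50)
Mul(Mul(Add(944, 999), Add(-811, -395)), Q) = Mul(Mul(Add(944, 999), Add(-811, -395)), 50) = Mul(Mul(1943, -1206), 50) = Mul(-2343258, 50) = -117162900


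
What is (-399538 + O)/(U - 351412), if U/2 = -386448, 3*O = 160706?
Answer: 259477/843231 ≈ 0.30772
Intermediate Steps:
O = 160706/3 (O = (1/3)*160706 = 160706/3 ≈ 53569.)
U = -772896 (U = 2*(-386448) = -772896)
(-399538 + O)/(U - 351412) = (-399538 + 160706/3)/(-772896 - 351412) = -1037908/3/(-1124308) = -1037908/3*(-1/1124308) = 259477/843231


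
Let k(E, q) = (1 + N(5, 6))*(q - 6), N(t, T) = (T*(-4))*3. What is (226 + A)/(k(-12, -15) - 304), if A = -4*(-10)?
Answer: 266/1187 ≈ 0.22409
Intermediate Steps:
A = 40
N(t, T) = -12*T (N(t, T) = -4*T*3 = -12*T)
k(E, q) = 426 - 71*q (k(E, q) = (1 - 12*6)*(q - 6) = (1 - 72)*(-6 + q) = -71*(-6 + q) = 426 - 71*q)
(226 + A)/(k(-12, -15) - 304) = (226 + 40)/((426 - 71*(-15)) - 304) = 266/((426 + 1065) - 304) = 266/(1491 - 304) = 266/1187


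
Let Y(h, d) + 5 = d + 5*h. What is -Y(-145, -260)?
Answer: 990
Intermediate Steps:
Y(h, d) = -5 + d + 5*h (Y(h, d) = -5 + (d + 5*h) = -5 + d + 5*h)
-Y(-145, -260) = -(-5 - 260 + 5*(-145)) = -(-5 - 260 - 725) = -1*(-990) = 990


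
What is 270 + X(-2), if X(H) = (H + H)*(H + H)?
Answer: 286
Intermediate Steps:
X(H) = 4*H² (X(H) = (2*H)*(2*H) = 4*H²)
270 + X(-2) = 270 + 4*(-2)² = 270 + 4*4 = 270 + 16 = 286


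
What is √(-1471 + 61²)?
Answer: 15*√10 ≈ 47.434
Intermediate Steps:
√(-1471 + 61²) = √(-1471 + 3721) = √2250 = 15*√10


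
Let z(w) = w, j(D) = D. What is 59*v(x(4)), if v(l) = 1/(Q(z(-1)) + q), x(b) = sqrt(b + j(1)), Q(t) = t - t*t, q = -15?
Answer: -59/17 ≈ -3.4706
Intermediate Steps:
Q(t) = t - t**2
x(b) = sqrt(1 + b) (x(b) = sqrt(b + 1) = sqrt(1 + b))
v(l) = -1/17 (v(l) = 1/(-(1 - 1*(-1)) - 15) = 1/(-(1 + 1) - 15) = 1/(-1*2 - 15) = 1/(-2 - 15) = 1/(-17) = -1/17)
59*v(x(4)) = 59*(-1/17) = -59/17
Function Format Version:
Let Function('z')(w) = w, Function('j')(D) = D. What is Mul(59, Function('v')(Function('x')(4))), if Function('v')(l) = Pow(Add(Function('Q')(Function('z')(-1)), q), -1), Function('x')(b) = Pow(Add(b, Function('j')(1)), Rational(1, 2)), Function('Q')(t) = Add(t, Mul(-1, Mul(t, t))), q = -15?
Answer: Rational(-59, 17) ≈ -3.4706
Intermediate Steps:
Function('Q')(t) = Add(t, Mul(-1, Pow(t, 2)))
Function('x')(b) = Pow(Add(1, b), Rational(1, 2)) (Function('x')(b) = Pow(Add(b, 1), Rational(1, 2)) = Pow(Add(1, b), Rational(1, 2)))
Function('v')(l) = Rational(-1, 17) (Function('v')(l) = Pow(Add(Mul(-1, Add(1, Mul(-1, -1))), -15), -1) = Pow(Add(Mul(-1, Add(1, 1)), -15), -1) = Pow(Add(Mul(-1, 2), -15), -1) = Pow(Add(-2, -15), -1) = Pow(-17, -1) = Rational(-1, 17))
Mul(59, Function('v')(Function('x')(4))) = Mul(59, Rational(-1, 17)) = Rational(-59, 17)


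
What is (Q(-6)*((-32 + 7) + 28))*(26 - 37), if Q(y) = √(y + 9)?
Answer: -33*√3 ≈ -57.158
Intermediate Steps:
Q(y) = √(9 + y)
(Q(-6)*((-32 + 7) + 28))*(26 - 37) = (√(9 - 6)*((-32 + 7) + 28))*(26 - 37) = (√3*(-25 + 28))*(-11) = (√3*3)*(-11) = (3*√3)*(-11) = -33*√3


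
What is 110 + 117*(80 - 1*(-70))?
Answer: 17660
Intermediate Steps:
110 + 117*(80 - 1*(-70)) = 110 + 117*(80 + 70) = 110 + 117*150 = 110 + 17550 = 17660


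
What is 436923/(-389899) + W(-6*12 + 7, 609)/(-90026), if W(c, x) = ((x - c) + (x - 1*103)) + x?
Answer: -40031959309/35101047374 ≈ -1.1405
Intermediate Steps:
W(c, x) = -103 - c + 3*x (W(c, x) = ((x - c) + (x - 103)) + x = ((x - c) + (-103 + x)) + x = (-103 - c + 2*x) + x = -103 - c + 3*x)
436923/(-389899) + W(-6*12 + 7, 609)/(-90026) = 436923/(-389899) + (-103 - (-6*12 + 7) + 3*609)/(-90026) = 436923*(-1/389899) + (-103 - (-72 + 7) + 1827)*(-1/90026) = -436923/389899 + (-103 - 1*(-65) + 1827)*(-1/90026) = -436923/389899 + (-103 + 65 + 1827)*(-1/90026) = -436923/389899 + 1789*(-1/90026) = -436923/389899 - 1789/90026 = -40031959309/35101047374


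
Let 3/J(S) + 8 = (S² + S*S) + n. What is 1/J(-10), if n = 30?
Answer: 74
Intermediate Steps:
J(S) = 3/(22 + 2*S²) (J(S) = 3/(-8 + ((S² + S*S) + 30)) = 3/(-8 + ((S² + S²) + 30)) = 3/(-8 + (2*S² + 30)) = 3/(-8 + (30 + 2*S²)) = 3/(22 + 2*S²))
1/J(-10) = 1/(3/(2*(11 + (-10)²))) = 1/(3/(2*(11 + 100))) = 1/((3/2)/111) = 1/((3/2)*(1/111)) = 1/(1/74) = 74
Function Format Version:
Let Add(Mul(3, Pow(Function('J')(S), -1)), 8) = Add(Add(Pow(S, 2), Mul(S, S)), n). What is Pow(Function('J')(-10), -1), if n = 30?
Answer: 74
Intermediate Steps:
Function('J')(S) = Mul(3, Pow(Add(22, Mul(2, Pow(S, 2))), -1)) (Function('J')(S) = Mul(3, Pow(Add(-8, Add(Add(Pow(S, 2), Mul(S, S)), 30)), -1)) = Mul(3, Pow(Add(-8, Add(Add(Pow(S, 2), Pow(S, 2)), 30)), -1)) = Mul(3, Pow(Add(-8, Add(Mul(2, Pow(S, 2)), 30)), -1)) = Mul(3, Pow(Add(-8, Add(30, Mul(2, Pow(S, 2)))), -1)) = Mul(3, Pow(Add(22, Mul(2, Pow(S, 2))), -1)))
Pow(Function('J')(-10), -1) = Pow(Mul(Rational(3, 2), Pow(Add(11, Pow(-10, 2)), -1)), -1) = Pow(Mul(Rational(3, 2), Pow(Add(11, 100), -1)), -1) = Pow(Mul(Rational(3, 2), Pow(111, -1)), -1) = Pow(Mul(Rational(3, 2), Rational(1, 111)), -1) = Pow(Rational(1, 74), -1) = 74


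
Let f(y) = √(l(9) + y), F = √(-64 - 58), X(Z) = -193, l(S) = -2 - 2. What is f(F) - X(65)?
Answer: 193 + √(-4 + I*√122) ≈ 194.97 + 2.806*I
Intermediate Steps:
l(S) = -4
F = I*√122 (F = √(-122) = I*√122 ≈ 11.045*I)
f(y) = √(-4 + y)
f(F) - X(65) = √(-4 + I*√122) - 1*(-193) = √(-4 + I*√122) + 193 = 193 + √(-4 + I*√122)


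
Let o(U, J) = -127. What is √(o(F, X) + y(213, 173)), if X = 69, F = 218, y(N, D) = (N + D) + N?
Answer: 2*√118 ≈ 21.726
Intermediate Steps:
y(N, D) = D + 2*N (y(N, D) = (D + N) + N = D + 2*N)
√(o(F, X) + y(213, 173)) = √(-127 + (173 + 2*213)) = √(-127 + (173 + 426)) = √(-127 + 599) = √472 = 2*√118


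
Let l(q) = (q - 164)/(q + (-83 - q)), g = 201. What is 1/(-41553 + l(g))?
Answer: -83/3448936 ≈ -2.4065e-5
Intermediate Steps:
l(q) = 164/83 - q/83 (l(q) = (-164 + q)/(-83) = (-164 + q)*(-1/83) = 164/83 - q/83)
1/(-41553 + l(g)) = 1/(-41553 + (164/83 - 1/83*201)) = 1/(-41553 + (164/83 - 201/83)) = 1/(-41553 - 37/83) = 1/(-3448936/83) = -83/3448936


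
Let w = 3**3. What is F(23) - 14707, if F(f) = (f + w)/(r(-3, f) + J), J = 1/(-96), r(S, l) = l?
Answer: -32453549/2207 ≈ -14705.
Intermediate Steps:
w = 27
J = -1/96 ≈ -0.010417
F(f) = (27 + f)/(-1/96 + f) (F(f) = (f + 27)/(f - 1/96) = (27 + f)/(-1/96 + f))
F(23) - 14707 = 96*(27 + 23)/(-1 + 96*23) - 14707 = 96*50/(-1 + 2208) - 14707 = 96*50/2207 - 14707 = 96*(1/2207)*50 - 14707 = 4800/2207 - 14707 = -32453549/2207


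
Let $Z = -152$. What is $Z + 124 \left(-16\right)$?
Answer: $-2136$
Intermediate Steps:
$Z + 124 \left(-16\right) = -152 + 124 \left(-16\right) = -152 - 1984 = -2136$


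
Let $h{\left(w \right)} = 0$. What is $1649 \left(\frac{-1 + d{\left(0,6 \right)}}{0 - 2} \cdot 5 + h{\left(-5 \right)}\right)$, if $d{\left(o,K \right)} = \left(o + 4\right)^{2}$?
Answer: $- \frac{123675}{2} \approx -61838.0$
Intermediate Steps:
$d{\left(o,K \right)} = \left(4 + o\right)^{2}$
$1649 \left(\frac{-1 + d{\left(0,6 \right)}}{0 - 2} \cdot 5 + h{\left(-5 \right)}\right) = 1649 \left(\frac{-1 + \left(4 + 0\right)^{2}}{0 - 2} \cdot 5 + 0\right) = 1649 \left(\frac{-1 + 4^{2}}{-2} \cdot 5 + 0\right) = 1649 \left(\left(-1 + 16\right) \left(- \frac{1}{2}\right) 5 + 0\right) = 1649 \left(15 \left(- \frac{1}{2}\right) 5 + 0\right) = 1649 \left(\left(- \frac{15}{2}\right) 5 + 0\right) = 1649 \left(- \frac{75}{2} + 0\right) = 1649 \left(- \frac{75}{2}\right) = - \frac{123675}{2}$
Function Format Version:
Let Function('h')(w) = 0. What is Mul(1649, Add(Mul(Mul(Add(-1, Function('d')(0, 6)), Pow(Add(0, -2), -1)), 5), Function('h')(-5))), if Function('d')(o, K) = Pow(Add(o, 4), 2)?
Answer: Rational(-123675, 2) ≈ -61838.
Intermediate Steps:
Function('d')(o, K) = Pow(Add(4, o), 2)
Mul(1649, Add(Mul(Mul(Add(-1, Function('d')(0, 6)), Pow(Add(0, -2), -1)), 5), Function('h')(-5))) = Mul(1649, Add(Mul(Mul(Add(-1, Pow(Add(4, 0), 2)), Pow(Add(0, -2), -1)), 5), 0)) = Mul(1649, Add(Mul(Mul(Add(-1, Pow(4, 2)), Pow(-2, -1)), 5), 0)) = Mul(1649, Add(Mul(Mul(Add(-1, 16), Rational(-1, 2)), 5), 0)) = Mul(1649, Add(Mul(Mul(15, Rational(-1, 2)), 5), 0)) = Mul(1649, Add(Mul(Rational(-15, 2), 5), 0)) = Mul(1649, Add(Rational(-75, 2), 0)) = Mul(1649, Rational(-75, 2)) = Rational(-123675, 2)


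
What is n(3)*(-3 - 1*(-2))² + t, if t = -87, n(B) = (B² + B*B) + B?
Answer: -66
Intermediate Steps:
n(B) = B + 2*B² (n(B) = (B² + B²) + B = 2*B² + B = B + 2*B²)
n(3)*(-3 - 1*(-2))² + t = (3*(1 + 2*3))*(-3 - 1*(-2))² - 87 = (3*(1 + 6))*(-3 + 2)² - 87 = (3*7)*(-1)² - 87 = 21*1 - 87 = 21 - 87 = -66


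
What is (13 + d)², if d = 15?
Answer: 784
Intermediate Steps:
(13 + d)² = (13 + 15)² = 28² = 784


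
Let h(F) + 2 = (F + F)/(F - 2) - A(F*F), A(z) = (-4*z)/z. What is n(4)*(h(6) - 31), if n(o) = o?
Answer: -104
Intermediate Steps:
A(z) = -4
h(F) = 2 + 2*F/(-2 + F) (h(F) = -2 + ((F + F)/(F - 2) - 1*(-4)) = -2 + ((2*F)/(-2 + F) + 4) = -2 + (2*F/(-2 + F) + 4) = -2 + (4 + 2*F/(-2 + F)) = 2 + 2*F/(-2 + F))
n(4)*(h(6) - 31) = 4*(4*(-1 + 6)/(-2 + 6) - 31) = 4*(4*5/4 - 31) = 4*(4*(¼)*5 - 31) = 4*(5 - 31) = 4*(-26) = -104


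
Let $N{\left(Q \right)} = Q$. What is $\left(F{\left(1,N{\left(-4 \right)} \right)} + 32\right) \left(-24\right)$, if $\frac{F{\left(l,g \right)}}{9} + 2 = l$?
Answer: $-552$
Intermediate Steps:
$F{\left(l,g \right)} = -18 + 9 l$
$\left(F{\left(1,N{\left(-4 \right)} \right)} + 32\right) \left(-24\right) = \left(\left(-18 + 9 \cdot 1\right) + 32\right) \left(-24\right) = \left(\left(-18 + 9\right) + 32\right) \left(-24\right) = \left(-9 + 32\right) \left(-24\right) = 23 \left(-24\right) = -552$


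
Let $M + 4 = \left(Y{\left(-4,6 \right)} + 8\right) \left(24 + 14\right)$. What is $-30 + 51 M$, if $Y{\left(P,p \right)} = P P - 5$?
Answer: $36588$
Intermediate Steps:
$Y{\left(P,p \right)} = -5 + P^{2}$ ($Y{\left(P,p \right)} = P^{2} - 5 = -5 + P^{2}$)
$M = 718$ ($M = -4 + \left(\left(-5 + \left(-4\right)^{2}\right) + 8\right) \left(24 + 14\right) = -4 + \left(\left(-5 + 16\right) + 8\right) 38 = -4 + \left(11 + 8\right) 38 = -4 + 19 \cdot 38 = -4 + 722 = 718$)
$-30 + 51 M = -30 + 51 \cdot 718 = -30 + 36618 = 36588$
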